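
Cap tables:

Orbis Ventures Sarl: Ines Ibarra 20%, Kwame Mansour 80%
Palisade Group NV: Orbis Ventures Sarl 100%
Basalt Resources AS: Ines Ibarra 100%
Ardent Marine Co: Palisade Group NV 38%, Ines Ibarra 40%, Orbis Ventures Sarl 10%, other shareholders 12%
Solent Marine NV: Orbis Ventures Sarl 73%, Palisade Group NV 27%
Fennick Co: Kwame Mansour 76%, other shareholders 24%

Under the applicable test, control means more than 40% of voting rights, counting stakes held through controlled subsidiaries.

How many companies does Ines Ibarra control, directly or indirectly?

1

Ines holds 100% of Basalt, so Ines controls Basalt.
No other company's threshold is met.
Ines controls 1 company.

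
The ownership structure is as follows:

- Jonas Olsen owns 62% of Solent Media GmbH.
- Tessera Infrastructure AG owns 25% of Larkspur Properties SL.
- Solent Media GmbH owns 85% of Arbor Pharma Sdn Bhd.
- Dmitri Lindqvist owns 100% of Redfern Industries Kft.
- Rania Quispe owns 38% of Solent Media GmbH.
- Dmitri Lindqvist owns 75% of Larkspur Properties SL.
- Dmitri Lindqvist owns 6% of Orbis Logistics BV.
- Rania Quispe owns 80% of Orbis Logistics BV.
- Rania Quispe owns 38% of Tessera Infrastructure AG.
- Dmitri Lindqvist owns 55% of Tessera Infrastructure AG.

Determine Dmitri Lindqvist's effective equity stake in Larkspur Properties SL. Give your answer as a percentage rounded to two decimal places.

Dmitri reaches Larkspur along 2 paths.
Via Tessera: 55% × 25% = 13.75%.
Direct stake: 75% = 75%.
Total: 13.75% + 75% = 88.75%.

88.75%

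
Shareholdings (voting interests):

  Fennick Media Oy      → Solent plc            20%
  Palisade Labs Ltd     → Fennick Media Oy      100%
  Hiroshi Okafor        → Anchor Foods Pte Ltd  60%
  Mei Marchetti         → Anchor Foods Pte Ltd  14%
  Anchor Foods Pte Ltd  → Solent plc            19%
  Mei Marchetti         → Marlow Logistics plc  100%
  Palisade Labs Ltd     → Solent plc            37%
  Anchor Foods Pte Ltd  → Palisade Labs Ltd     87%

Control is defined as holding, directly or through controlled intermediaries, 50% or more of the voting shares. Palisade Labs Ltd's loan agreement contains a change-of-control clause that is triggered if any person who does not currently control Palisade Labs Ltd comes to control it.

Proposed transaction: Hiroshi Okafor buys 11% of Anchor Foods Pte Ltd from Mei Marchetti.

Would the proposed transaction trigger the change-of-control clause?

No

The purchase adds only to Hiroshi's holdings (Mei's stake shrinks), so Hiroshi is the only person who could newly come to control Palisade.
Hiroshi holds 60% of Anchor, so Hiroshi controls Anchor.
Anchor holds 87% of Palisade, so Hiroshi controls Palisade.
So Hiroshi already controls Palisade before the transaction.
After the purchase, Hiroshi's direct stake in Anchor rises to 60% + 11% = 71%, and Mei's stake falls to 3%.
Hiroshi controlled Palisade already, so this is not a new person acquiring control; every other person's position is unchanged or reduced.
No new person acquires control, so the clause is not triggered.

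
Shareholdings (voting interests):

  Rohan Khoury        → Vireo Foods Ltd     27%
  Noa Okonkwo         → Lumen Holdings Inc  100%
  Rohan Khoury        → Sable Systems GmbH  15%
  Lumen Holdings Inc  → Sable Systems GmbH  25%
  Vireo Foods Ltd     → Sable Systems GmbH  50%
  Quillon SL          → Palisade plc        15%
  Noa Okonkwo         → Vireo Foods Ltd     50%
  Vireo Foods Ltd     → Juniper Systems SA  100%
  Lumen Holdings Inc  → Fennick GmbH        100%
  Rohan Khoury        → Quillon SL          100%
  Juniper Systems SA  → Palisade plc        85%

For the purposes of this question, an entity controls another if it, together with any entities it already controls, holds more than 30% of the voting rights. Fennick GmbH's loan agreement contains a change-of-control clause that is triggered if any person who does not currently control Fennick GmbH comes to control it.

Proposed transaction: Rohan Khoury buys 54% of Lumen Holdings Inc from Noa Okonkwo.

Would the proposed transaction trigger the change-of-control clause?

Yes

The purchase adds only to Rohan's holdings (Noa's stake shrinks), so Rohan is the only person who could newly come to control Fennick.
Rohan holds 100% of Quillon, so Rohan controls Quillon.
Neither Rohan nor any entity Rohan controls holds any voting interest in Fennick.
So before the transaction, Rohan does not control Fennick.
After the purchase, Rohan holds 54% of Lumen directly, and Noa's stake falls to 46%.
Rohan holds 54% of Lumen, so Rohan controls Lumen.
Lumen holds 100% of Fennick, so Rohan controls Fennick.
Rohan did not control Fennick before and does after, so the clause is triggered.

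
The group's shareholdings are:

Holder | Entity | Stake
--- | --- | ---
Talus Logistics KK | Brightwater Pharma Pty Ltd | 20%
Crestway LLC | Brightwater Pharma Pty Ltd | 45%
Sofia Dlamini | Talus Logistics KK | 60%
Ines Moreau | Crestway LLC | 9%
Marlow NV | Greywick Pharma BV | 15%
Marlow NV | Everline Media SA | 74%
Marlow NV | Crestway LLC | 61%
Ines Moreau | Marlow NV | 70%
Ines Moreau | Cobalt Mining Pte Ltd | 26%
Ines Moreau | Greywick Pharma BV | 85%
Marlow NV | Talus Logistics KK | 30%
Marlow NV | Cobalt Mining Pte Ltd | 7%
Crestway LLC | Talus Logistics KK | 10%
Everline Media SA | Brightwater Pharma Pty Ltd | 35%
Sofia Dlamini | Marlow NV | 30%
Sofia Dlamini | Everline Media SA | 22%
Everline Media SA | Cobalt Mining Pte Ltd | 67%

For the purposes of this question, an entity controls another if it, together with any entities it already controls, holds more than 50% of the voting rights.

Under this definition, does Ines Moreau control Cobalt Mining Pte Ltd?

Yes

Ines holds 70% of Marlow, so Ines controls Marlow.
Marlow holds 74% of Everline, so Ines controls Everline.
Everline and Ines and Marlow together hold 67% + 26% + 7% = 100% of Cobalt, so Ines controls Cobalt.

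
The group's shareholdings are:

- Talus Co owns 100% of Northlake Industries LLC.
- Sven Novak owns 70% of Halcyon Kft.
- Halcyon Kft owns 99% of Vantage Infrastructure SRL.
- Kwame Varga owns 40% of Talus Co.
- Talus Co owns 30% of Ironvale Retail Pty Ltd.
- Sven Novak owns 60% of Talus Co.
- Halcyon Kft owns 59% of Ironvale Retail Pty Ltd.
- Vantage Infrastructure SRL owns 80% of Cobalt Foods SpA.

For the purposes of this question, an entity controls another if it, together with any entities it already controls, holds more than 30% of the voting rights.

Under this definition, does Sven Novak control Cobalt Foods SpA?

Sven holds 70% of Halcyon, so Sven controls Halcyon.
Halcyon holds 99% of Vantage, so Sven controls Vantage.
Vantage holds 80% of Cobalt, so Sven controls Cobalt.

Yes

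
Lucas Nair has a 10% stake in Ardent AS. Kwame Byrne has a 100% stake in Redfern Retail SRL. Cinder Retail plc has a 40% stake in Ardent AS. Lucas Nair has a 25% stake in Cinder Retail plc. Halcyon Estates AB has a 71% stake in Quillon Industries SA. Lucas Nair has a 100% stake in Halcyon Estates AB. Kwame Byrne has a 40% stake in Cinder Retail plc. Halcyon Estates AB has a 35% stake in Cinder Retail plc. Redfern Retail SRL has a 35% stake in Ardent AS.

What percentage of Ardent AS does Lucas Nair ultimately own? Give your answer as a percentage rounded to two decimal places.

Lucas reaches Ardent along 3 paths.
Via Cinder: 25% × 40% = 10%.
Via Halcyon → Cinder: 100% × 35% × 40% = 14%.
Direct stake: 10% = 10%.
Total: 10% + 14% + 10% = 34%.
Rounded: 34.00%.

34.00%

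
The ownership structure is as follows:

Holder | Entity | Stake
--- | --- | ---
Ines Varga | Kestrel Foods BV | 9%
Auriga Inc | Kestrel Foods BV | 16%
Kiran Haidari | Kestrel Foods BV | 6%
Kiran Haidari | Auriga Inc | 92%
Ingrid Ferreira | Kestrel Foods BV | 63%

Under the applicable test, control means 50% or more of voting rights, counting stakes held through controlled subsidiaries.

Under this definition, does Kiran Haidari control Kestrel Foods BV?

Kiran holds 92% of Auriga, so Kiran controls Auriga.
In Kestrel, Kiran's side holds only 16% + 6% = 22%, not ≥ 50%.
So Kiran does not control Kestrel.

No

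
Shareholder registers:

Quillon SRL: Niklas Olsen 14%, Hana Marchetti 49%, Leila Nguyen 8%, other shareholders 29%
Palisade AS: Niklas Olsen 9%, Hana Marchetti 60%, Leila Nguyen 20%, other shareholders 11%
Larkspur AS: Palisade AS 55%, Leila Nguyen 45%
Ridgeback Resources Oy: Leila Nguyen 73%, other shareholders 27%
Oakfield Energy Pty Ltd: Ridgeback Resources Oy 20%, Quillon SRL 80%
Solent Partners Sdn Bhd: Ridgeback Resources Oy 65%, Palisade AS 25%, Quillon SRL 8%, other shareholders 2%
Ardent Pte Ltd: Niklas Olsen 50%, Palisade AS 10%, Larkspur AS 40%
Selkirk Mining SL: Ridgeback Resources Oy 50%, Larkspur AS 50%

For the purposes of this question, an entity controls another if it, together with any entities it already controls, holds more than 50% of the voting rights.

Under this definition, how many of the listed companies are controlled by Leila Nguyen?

Leila holds 73% of Ridgeback, so Leila controls Ridgeback.
Ridgeback holds 65% of Solent, so Leila controls Solent.
No other company's threshold is met.
Leila controls 2 companies.

2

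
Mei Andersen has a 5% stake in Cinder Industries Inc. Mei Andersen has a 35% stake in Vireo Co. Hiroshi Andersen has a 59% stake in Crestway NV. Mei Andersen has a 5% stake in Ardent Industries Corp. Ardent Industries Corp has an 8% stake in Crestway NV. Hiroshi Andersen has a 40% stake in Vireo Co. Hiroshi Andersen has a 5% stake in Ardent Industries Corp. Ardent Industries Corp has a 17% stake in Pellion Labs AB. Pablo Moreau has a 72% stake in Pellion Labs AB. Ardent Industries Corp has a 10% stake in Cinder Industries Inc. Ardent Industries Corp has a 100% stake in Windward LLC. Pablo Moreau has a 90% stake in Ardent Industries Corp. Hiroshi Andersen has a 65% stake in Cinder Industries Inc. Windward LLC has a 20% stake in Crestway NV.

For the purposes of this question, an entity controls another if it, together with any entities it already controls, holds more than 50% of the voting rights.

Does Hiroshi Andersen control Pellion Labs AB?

No

Hiroshi holds 65% of Cinder, so Hiroshi controls Cinder.
Hiroshi holds 59% of Crestway, so Hiroshi controls Crestway.
Neither Hiroshi nor any entity Hiroshi controls holds any voting interest in Pellion.
So Hiroshi does not control Pellion.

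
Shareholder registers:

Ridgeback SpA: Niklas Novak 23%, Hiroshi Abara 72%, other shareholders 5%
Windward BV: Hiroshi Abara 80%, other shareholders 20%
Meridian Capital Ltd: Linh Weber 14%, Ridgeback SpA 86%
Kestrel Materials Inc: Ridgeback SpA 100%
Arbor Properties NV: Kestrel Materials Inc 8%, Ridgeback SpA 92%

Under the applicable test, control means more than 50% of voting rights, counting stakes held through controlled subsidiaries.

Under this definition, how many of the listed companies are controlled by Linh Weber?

0

Linh's largest direct stake is 14% in Meridian, which does not meet the threshold.
Linh controls 0 companies.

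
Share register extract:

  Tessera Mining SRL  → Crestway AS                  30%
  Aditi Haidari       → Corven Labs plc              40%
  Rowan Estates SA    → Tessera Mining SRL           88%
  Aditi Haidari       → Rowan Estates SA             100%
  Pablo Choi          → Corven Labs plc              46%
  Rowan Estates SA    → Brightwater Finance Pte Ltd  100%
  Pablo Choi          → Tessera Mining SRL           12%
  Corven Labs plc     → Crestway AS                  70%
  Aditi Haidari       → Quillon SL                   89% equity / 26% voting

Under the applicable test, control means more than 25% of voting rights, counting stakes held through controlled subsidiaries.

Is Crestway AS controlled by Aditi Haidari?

Yes

Aditi holds 100% of Rowan, so Aditi controls Rowan.
Rowan holds 88% of Tessera, so Aditi controls Tessera.
Aditi holds 40% of Corven, so Aditi controls Corven.
Tessera and Corven together hold 30% + 70% = 100% of Crestway, so Aditi controls Crestway.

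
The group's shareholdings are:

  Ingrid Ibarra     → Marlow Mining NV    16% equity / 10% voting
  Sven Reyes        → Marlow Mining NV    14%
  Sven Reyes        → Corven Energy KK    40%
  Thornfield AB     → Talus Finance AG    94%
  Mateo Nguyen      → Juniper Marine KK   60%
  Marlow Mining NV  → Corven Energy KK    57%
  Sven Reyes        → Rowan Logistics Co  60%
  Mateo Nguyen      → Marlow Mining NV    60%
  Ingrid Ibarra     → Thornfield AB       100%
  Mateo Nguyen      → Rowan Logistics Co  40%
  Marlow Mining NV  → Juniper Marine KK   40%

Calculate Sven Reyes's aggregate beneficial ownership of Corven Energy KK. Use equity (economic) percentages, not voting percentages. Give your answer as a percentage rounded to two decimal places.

Sven reaches Corven along 2 paths.
Via Marlow: 14% × 57% = 7.98%.
Direct stake: 40% = 40%.
Total: 7.98% + 40% = 47.98%.

47.98%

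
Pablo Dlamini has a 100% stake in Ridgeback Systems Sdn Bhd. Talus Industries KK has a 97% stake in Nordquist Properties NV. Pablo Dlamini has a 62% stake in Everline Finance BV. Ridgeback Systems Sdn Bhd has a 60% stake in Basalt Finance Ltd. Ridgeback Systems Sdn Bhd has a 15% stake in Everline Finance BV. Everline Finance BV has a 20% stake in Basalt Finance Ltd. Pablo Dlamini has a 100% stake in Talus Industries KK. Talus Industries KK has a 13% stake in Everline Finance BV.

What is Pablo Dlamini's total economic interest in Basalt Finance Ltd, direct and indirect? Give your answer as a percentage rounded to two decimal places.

78.00%

Pablo reaches Basalt along 4 paths.
Via Ridgeback → Everline: 100% × 15% × 20% = 3%.
Via Everline: 62% × 20% = 12.4%.
Via Talus → Everline: 100% × 13% × 20% = 2.6%.
Via Ridgeback: 100% × 60% = 60%.
Total: 3% + 12.4% + 2.6% + 60% = 78%.
Rounded: 78.00%.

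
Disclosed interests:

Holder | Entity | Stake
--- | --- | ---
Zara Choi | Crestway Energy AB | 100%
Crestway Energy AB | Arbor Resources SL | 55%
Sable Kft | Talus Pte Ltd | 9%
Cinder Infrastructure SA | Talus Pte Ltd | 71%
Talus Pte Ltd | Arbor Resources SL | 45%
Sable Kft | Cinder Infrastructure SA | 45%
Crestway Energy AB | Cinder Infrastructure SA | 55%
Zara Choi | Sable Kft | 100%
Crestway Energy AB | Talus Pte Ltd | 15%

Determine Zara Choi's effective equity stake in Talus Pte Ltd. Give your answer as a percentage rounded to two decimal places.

95.00%

Zara reaches Talus along 4 paths.
Via Sable: 100% × 9% = 9%.
Via Crestway: 100% × 15% = 15%.
Via Crestway → Cinder: 100% × 55% × 71% = 39.05%.
Via Sable → Cinder: 100% × 45% × 71% = 31.95%.
Total: 9% + 15% + 39.05% + 31.95% = 95%.
Rounded: 95.00%.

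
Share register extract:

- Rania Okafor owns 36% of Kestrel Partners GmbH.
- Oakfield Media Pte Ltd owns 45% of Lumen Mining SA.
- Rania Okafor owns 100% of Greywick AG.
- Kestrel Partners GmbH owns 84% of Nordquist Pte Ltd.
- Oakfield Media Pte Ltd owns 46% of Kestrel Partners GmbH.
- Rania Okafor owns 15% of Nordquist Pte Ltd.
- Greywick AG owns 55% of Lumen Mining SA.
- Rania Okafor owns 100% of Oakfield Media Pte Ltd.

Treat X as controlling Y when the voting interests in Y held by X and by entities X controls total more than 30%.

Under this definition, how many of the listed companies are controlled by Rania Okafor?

5

Rania holds 100% of Oakfield, so Rania controls Oakfield.
Rania holds 100% of Greywick, so Rania controls Greywick.
Oakfield and Rania together hold 46% + 36% = 82% of Kestrel, so Rania controls Kestrel.
Greywick and Oakfield together hold 55% + 45% = 100% of Lumen, so Rania controls Lumen.
Kestrel and Rania together hold 84% + 15% = 99% of Nordquist, so Rania controls Nordquist.
Rania controls 5 companies.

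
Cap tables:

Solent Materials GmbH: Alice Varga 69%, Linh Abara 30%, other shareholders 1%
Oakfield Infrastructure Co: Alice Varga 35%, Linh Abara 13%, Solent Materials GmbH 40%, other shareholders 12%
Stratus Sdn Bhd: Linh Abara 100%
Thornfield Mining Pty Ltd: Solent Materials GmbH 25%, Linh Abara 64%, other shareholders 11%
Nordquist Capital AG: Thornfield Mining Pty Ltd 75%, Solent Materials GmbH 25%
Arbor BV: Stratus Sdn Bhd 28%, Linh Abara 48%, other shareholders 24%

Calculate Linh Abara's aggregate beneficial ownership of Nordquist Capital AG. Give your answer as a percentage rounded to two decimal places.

Linh reaches Nordquist along 3 paths.
Via Solent → Thornfield: 30% × 25% × 75% = 5.625%.
Via Thornfield: 64% × 75% = 48%.
Via Solent: 30% × 25% = 7.5%.
Total: 5.625% + 48% + 7.5% = 61.125%.
Rounded: 61.13%.

61.13%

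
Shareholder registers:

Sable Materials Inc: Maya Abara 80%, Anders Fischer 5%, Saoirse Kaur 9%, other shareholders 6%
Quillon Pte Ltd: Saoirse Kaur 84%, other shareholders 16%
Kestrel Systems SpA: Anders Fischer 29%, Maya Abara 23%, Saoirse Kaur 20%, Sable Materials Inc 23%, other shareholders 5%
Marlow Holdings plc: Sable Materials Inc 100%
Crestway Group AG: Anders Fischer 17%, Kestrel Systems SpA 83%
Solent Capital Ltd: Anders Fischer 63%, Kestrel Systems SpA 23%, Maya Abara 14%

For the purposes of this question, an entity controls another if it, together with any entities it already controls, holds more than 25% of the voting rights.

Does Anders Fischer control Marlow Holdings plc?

Anders holds 29% of Kestrel, so Anders controls Kestrel.
Anders and Kestrel together hold 17% + 83% = 100% of Crestway, so Anders controls Crestway.
Anders and Kestrel together hold 63% + 23% = 86% of Solent, so Anders controls Solent.
Neither Anders nor any entity Anders controls holds any voting interest in Marlow.
So Anders does not control Marlow.

No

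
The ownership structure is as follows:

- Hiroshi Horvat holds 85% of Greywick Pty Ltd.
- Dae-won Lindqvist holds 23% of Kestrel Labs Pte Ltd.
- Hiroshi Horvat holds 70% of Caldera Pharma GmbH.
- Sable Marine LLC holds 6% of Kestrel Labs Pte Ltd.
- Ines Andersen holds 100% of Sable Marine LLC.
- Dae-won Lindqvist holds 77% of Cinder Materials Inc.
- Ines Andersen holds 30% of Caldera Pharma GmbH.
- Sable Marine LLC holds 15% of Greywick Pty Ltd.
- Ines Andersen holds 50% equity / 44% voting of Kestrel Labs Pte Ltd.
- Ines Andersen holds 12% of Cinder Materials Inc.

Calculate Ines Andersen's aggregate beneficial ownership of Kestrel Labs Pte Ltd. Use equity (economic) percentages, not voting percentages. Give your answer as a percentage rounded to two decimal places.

56.00%

Ines reaches Kestrel along 2 paths.
Direct stake: 50% = 50%.
Via Sable: 100% × 6% = 6%.
Total: 50% + 6% = 56%.
Rounded: 56.00%.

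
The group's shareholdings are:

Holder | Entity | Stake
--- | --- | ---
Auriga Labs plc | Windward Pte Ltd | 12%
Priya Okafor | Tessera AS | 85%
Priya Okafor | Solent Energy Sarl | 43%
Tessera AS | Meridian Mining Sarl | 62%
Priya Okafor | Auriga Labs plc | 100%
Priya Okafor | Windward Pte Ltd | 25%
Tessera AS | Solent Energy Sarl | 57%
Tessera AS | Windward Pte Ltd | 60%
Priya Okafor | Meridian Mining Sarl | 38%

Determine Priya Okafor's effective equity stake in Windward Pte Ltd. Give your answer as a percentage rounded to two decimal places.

88.00%

Priya reaches Windward along 3 paths.
Via Auriga: 100% × 12% = 12%.
Direct stake: 25% = 25%.
Via Tessera: 85% × 60% = 51%.
Total: 12% + 25% + 51% = 88%.
Rounded: 88.00%.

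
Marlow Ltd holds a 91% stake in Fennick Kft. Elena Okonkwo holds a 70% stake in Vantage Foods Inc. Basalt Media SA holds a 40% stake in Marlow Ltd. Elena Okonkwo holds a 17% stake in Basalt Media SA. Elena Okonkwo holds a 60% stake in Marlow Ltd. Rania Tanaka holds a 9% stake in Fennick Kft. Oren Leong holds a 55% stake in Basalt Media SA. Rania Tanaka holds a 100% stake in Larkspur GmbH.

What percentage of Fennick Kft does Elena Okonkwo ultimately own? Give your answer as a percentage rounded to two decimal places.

Elena reaches Fennick along 2 paths.
Via Marlow: 60% × 91% = 54.6%.
Via Basalt → Marlow: 17% × 40% × 91% = 6.188%.
Total: 54.6% + 6.188% = 60.788%.
Rounded: 60.79%.

60.79%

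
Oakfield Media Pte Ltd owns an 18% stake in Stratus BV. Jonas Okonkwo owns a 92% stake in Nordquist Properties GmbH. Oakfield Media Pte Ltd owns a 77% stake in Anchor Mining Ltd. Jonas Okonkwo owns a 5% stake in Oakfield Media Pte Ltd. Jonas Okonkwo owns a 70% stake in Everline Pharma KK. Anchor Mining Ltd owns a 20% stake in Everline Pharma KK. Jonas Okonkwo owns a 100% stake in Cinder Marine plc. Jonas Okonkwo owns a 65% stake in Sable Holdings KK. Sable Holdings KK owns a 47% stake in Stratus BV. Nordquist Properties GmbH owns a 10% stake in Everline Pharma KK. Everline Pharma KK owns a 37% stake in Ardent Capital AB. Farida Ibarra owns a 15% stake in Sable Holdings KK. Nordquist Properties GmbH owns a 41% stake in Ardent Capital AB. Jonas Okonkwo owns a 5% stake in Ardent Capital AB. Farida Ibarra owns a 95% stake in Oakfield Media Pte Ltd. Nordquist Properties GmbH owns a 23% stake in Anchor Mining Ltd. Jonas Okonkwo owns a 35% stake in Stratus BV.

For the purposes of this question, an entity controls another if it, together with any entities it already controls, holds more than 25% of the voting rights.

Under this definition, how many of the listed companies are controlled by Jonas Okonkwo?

Jonas holds 65% of Sable, so Jonas controls Sable.
Jonas holds 92% of Nordquist, so Jonas controls Nordquist.
Jonas and Sable together hold 35% + 47% = 82% of Stratus, so Jonas controls Stratus.
Jonas and Nordquist together hold 70% + 10% = 80% of Everline, so Jonas controls Everline.
Jonas holds 100% of Cinder, so Jonas controls Cinder.
Everline and Jonas and Nordquist together hold 37% + 5% + 41% = 83% of Ardent, so Jonas controls Ardent.
No other company's threshold is met.
Jonas controls 6 companies.

6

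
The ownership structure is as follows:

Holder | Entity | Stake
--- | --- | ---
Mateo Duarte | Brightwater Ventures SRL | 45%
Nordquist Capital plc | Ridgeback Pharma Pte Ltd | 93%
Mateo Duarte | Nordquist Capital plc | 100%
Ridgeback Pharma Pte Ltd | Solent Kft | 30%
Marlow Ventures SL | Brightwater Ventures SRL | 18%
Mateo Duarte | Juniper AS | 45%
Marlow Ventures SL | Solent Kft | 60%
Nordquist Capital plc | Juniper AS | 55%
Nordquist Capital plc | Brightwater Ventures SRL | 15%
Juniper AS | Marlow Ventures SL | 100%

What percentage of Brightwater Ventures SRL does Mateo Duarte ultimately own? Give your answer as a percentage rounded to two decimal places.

Mateo reaches Brightwater along 4 paths.
Via Nordquist → Juniper → Marlow: 100% × 55% × 100% × 18% = 9.9%.
Via Juniper → Marlow: 45% × 100% × 18% = 8.1%.
Direct stake: 45% = 45%.
Via Nordquist: 100% × 15% = 15%.
Total: 9.9% + 8.1% + 45% + 15% = 78%.
Rounded: 78.00%.

78.00%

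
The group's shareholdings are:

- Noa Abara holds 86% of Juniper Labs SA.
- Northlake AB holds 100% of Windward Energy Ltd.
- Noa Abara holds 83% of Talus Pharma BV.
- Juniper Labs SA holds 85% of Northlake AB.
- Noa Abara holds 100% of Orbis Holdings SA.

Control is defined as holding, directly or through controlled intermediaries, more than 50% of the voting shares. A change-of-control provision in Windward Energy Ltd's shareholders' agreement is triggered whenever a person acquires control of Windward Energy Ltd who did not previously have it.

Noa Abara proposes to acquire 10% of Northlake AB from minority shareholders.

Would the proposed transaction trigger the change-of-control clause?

No

The purchase changes only Noa's holdings, so Noa is the only person who could newly come to control Windward.
Noa holds 86% of Juniper, so Noa controls Juniper.
Juniper holds 85% of Northlake, so Noa controls Northlake.
Northlake holds 100% of Windward, so Noa controls Windward.
So Noa already controls Windward before the transaction.
After the purchase, Noa holds 10% of Northlake directly.
Noa controlled Windward already, so this is not a new person acquiring control; every other person's position is unchanged or reduced.
No new person acquires control, so the clause is not triggered.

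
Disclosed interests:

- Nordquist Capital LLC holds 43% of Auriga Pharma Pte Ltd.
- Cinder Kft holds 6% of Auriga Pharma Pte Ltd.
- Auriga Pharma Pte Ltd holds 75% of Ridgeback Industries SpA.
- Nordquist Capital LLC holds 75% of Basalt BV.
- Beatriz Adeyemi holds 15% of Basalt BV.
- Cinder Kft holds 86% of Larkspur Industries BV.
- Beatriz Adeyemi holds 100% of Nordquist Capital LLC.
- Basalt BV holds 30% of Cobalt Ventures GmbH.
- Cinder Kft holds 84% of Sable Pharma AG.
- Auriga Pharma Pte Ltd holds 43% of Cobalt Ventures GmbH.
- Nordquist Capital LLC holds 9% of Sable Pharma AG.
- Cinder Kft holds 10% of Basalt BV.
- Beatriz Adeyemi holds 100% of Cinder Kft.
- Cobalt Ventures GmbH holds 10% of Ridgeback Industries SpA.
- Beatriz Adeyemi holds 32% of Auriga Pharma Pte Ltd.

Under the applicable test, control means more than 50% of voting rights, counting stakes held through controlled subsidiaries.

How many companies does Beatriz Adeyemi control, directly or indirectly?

8

Beatriz holds 100% of Nordquist, so Beatriz controls Nordquist.
Beatriz holds 100% of Cinder, so Beatriz controls Cinder.
Beatriz and Nordquist and Cinder together hold 32% + 43% + 6% = 81% of Auriga, so Beatriz controls Auriga.
Nordquist and Beatriz and Cinder together hold 75% + 15% + 10% = 100% of Basalt, so Beatriz controls Basalt.
Nordquist and Cinder together hold 9% + 84% = 93% of Sable, so Beatriz controls Sable.
Cinder holds 86% of Larkspur, so Beatriz controls Larkspur.
Basalt and Auriga together hold 30% + 43% = 73% of Cobalt, so Beatriz controls Cobalt.
Auriga and Cobalt together hold 75% + 10% = 85% of Ridgeback, so Beatriz controls Ridgeback.
Beatriz controls 8 companies.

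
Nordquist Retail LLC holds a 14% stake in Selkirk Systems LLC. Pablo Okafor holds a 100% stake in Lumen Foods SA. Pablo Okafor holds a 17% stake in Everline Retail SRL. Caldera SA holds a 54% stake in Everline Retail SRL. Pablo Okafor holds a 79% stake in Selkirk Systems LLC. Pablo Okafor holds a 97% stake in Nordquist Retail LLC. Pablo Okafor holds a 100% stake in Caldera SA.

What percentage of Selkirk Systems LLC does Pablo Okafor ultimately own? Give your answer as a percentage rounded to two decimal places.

92.58%

Pablo reaches Selkirk along 2 paths.
Direct stake: 79% = 79%.
Via Nordquist: 97% × 14% = 13.58%.
Total: 79% + 13.58% = 92.58%.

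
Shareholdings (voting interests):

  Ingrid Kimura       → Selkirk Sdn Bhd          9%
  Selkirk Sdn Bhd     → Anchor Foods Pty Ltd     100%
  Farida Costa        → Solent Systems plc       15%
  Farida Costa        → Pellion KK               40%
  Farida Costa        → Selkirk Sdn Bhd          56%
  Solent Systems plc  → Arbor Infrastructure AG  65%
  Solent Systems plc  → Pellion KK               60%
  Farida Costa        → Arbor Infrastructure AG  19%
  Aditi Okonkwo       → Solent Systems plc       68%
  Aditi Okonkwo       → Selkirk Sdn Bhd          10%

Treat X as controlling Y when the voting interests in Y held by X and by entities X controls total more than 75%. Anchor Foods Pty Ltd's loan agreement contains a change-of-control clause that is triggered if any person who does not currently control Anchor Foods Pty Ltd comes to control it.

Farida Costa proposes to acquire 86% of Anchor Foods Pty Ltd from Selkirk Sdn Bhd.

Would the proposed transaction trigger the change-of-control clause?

Yes

The purchase adds only to Farida's holdings (Selkirk's stake shrinks), so Farida is the only person who could newly come to control Anchor.
Farida's largest direct stake is 56% in Selkirk, which does not meet the threshold, so Farida controls no company.
Neither Farida nor any entity Farida controls holds any voting interest in Anchor.
So before the transaction, Farida does not control Anchor.
After the purchase, Farida holds 86% of Anchor directly, and Selkirk's stake falls to 14%.
Farida holds 86% of Anchor, so Farida controls Anchor.
Farida did not control Anchor before and does after, so the clause is triggered.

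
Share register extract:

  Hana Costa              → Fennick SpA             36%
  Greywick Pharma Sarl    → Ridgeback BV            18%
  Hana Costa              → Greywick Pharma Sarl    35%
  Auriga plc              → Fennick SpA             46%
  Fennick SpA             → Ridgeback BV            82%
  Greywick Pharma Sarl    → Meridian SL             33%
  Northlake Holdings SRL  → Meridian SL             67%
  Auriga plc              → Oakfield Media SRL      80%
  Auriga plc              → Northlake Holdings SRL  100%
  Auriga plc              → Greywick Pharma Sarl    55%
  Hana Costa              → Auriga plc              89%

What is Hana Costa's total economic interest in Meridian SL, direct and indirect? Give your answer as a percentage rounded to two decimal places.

Hana reaches Meridian along 3 paths.
Via Auriga → Northlake: 89% × 100% × 67% = 59.63%.
Via Greywick: 35% × 33% = 11.55%.
Via Auriga → Greywick: 89% × 55% × 33% = 16.1535%.
Total: 59.63% + 11.55% + 16.1535% = 87.3335%.
Rounded: 87.33%.

87.33%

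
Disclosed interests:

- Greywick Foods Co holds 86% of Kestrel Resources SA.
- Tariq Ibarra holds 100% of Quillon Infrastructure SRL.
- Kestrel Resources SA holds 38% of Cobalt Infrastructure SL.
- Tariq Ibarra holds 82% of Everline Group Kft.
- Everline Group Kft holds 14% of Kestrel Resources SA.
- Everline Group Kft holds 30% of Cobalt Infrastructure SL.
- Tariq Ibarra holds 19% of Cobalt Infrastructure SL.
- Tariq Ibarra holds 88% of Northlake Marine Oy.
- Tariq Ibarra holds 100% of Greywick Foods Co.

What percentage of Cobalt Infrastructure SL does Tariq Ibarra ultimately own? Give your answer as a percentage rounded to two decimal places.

Tariq reaches Cobalt along 4 paths.
Direct stake: 19% = 19%.
Via Everline: 82% × 30% = 24.6%.
Via Greywick → Kestrel: 100% × 86% × 38% = 32.68%.
Via Everline → Kestrel: 82% × 14% × 38% = 4.3624%.
Total: 19% + 24.6% + 32.68% + 4.3624% = 80.6424%.
Rounded: 80.64%.

80.64%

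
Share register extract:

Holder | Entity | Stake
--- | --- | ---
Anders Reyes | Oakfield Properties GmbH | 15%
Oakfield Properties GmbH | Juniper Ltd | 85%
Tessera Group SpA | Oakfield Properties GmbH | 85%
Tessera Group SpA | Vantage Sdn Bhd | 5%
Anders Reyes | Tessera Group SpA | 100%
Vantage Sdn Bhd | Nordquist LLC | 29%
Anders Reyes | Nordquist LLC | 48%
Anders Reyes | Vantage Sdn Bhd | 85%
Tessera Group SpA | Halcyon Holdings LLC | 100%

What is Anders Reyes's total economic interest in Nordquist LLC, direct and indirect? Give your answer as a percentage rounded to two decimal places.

74.10%

Anders reaches Nordquist along 3 paths.
Via Vantage: 85% × 29% = 24.65%.
Via Tessera → Vantage: 100% × 5% × 29% = 1.45%.
Direct stake: 48% = 48%.
Total: 24.65% + 1.45% + 48% = 74.1%.
Rounded: 74.10%.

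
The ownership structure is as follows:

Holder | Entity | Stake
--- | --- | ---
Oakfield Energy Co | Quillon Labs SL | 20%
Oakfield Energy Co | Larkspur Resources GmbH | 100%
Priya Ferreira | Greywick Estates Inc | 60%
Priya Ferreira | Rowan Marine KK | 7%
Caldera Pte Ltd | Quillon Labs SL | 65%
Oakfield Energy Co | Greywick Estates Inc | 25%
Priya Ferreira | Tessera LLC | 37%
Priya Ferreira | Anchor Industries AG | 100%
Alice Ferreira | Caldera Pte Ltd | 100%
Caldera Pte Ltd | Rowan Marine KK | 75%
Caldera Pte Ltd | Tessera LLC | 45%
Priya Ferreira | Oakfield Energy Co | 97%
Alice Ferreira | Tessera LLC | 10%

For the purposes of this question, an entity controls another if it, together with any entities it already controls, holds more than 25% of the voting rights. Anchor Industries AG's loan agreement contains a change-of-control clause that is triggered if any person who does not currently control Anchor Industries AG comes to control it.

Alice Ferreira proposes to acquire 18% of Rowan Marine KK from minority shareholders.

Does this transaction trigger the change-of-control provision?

The purchase changes only Alice's holdings, so Alice is the only person who could newly come to control Anchor.
Alice holds 100% of Caldera, so Alice controls Caldera.
Alice and Caldera together hold 10% + 45% = 55% of Tessera, so Alice controls Tessera.
Caldera holds 75% of Rowan, so Alice controls Rowan.
Caldera holds 65% of Quillon, so Alice controls Quillon.
Neither Alice nor any entity Alice controls holds any voting interest in Anchor.
So before the transaction, Alice does not control Anchor.
After the purchase, Alice holds 18% of Rowan directly.
Caldera and Alice together hold 75% + 18% = 93% of Rowan, so Alice controls Rowan.
After the transaction, neither Alice nor any entity Alice controls holds a voting interest in Anchor, so Alice still does not control it.
No new person acquires control, so the clause is not triggered.

No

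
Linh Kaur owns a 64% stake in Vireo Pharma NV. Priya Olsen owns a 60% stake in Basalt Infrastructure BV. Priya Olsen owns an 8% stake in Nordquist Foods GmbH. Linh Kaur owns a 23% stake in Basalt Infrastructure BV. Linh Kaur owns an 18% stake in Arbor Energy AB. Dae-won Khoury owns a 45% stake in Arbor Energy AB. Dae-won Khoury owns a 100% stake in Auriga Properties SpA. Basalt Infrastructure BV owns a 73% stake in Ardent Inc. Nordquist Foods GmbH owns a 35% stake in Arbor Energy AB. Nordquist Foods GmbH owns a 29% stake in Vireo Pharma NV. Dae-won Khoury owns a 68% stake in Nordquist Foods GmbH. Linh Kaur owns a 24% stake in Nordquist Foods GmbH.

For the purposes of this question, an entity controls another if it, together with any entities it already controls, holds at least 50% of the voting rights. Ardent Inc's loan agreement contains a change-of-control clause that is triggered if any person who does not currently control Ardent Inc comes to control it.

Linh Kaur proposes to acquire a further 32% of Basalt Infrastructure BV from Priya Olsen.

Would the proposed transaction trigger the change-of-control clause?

Yes

The purchase adds only to Linh's holdings (Priya's stake shrinks), so Linh is the only person who could newly come to control Ardent.
Linh holds 64% of Vireo, so Linh controls Vireo.
Neither Linh nor any entity Linh controls holds any voting interest in Ardent.
So before the transaction, Linh does not control Ardent.
After the purchase, Linh's direct stake in Basalt rises to 23% + 32% = 55%, and Priya's stake falls to 28%.
Linh holds 55% of Basalt, so Linh controls Basalt.
Basalt holds 73% of Ardent, so Linh controls Ardent.
Linh did not control Ardent before and does after, so the clause is triggered.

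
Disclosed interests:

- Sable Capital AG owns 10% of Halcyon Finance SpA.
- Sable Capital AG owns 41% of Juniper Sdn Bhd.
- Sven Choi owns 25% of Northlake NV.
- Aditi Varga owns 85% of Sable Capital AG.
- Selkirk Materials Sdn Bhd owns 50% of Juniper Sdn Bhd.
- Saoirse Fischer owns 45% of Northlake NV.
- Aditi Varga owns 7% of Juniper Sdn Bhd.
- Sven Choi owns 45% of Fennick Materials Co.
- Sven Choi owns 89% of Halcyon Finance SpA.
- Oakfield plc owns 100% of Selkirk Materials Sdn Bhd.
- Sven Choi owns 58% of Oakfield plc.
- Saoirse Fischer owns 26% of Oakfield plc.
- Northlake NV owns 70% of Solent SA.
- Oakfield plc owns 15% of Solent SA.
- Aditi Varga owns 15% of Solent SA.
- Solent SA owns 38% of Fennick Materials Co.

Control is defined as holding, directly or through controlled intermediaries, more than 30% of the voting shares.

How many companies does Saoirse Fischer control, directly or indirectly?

3

Saoirse holds 45% of Northlake, so Saoirse controls Northlake.
Northlake holds 70% of Solent, so Saoirse controls Solent.
Solent holds 38% of Fennick, so Saoirse controls Fennick.
No other company's threshold is met.
Saoirse controls 3 companies.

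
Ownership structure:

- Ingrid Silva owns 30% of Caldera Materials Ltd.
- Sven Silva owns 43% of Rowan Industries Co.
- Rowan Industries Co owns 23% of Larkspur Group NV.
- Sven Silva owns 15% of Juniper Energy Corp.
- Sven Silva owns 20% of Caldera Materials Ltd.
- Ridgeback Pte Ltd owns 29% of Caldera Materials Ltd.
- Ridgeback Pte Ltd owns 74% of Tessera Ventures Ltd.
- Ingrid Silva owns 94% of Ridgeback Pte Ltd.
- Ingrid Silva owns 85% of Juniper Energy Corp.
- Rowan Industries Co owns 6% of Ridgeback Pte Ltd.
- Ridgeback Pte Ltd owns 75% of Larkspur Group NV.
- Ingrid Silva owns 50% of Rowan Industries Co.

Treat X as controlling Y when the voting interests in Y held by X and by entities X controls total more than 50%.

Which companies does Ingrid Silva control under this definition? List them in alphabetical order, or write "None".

Caldera Materials Ltd, Juniper Energy Corp, Larkspur Group NV, Ridgeback Pte Ltd, Tessera Ventures Ltd

Ingrid holds 85% of Juniper, so Ingrid controls Juniper.
Ingrid holds 94% of Ridgeback, so Ingrid controls Ridgeback.
Ridgeback holds 75% of Larkspur, so Ingrid controls Larkspur.
Ridgeback and Ingrid together hold 29% + 30% = 59% of Caldera, so Ingrid controls Caldera.
Ridgeback holds 74% of Tessera, so Ingrid controls Tessera.
No other company's threshold is met.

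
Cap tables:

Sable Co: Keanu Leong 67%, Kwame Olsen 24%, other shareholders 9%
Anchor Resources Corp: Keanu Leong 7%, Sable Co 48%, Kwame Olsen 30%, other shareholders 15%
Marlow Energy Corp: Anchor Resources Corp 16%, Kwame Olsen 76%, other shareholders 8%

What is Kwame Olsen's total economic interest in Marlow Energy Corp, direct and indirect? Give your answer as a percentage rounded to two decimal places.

Kwame reaches Marlow along 3 paths.
Via Sable → Anchor: 24% × 48% × 16% = 1.8432%.
Via Anchor: 30% × 16% = 4.8%.
Direct stake: 76% = 76%.
Total: 1.8432% + 4.8% + 76% = 82.6432%.
Rounded: 82.64%.

82.64%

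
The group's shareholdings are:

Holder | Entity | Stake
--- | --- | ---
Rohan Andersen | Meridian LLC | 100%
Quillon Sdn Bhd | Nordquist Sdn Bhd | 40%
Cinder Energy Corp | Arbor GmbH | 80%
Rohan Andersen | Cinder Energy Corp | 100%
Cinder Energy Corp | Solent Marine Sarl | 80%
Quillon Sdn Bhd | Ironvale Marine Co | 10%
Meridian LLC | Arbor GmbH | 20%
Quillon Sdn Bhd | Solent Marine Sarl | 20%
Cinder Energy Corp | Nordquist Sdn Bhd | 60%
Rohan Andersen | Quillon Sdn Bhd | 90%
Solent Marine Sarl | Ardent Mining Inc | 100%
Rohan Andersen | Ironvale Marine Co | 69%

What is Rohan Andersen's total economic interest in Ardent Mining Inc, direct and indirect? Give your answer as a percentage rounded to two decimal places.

98.00%

Rohan reaches Ardent along 2 paths.
Via Cinder → Solent: 100% × 80% × 100% = 80%.
Via Quillon → Solent: 90% × 20% × 100% = 18%.
Total: 80% + 18% = 98%.
Rounded: 98.00%.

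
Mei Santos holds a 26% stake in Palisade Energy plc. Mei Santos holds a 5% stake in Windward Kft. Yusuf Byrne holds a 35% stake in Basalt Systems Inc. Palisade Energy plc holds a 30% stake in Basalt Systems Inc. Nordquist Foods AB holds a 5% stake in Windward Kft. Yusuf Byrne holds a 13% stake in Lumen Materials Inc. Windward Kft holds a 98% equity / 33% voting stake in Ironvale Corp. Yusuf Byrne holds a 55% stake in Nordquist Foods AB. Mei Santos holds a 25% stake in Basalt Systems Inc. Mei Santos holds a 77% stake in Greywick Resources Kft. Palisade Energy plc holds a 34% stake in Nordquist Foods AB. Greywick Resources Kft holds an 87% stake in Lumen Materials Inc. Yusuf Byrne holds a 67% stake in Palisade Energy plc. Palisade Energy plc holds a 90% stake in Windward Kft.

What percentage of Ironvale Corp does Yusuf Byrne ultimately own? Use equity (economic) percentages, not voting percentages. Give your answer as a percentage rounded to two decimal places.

62.91%

Yusuf reaches Ironvale along 3 paths.
Via Palisade → Windward: 67% × 90% × 98% = 59.094%.
Via Nordquist → Windward: 55% × 5% × 98% = 2.695%.
Via Palisade → Nordquist → Windward: 67% × 34% × 5% × 98% = 1.11622%.
Total: 59.094% + 2.695% + 1.11622% = 62.90522%.
Rounded: 62.91%.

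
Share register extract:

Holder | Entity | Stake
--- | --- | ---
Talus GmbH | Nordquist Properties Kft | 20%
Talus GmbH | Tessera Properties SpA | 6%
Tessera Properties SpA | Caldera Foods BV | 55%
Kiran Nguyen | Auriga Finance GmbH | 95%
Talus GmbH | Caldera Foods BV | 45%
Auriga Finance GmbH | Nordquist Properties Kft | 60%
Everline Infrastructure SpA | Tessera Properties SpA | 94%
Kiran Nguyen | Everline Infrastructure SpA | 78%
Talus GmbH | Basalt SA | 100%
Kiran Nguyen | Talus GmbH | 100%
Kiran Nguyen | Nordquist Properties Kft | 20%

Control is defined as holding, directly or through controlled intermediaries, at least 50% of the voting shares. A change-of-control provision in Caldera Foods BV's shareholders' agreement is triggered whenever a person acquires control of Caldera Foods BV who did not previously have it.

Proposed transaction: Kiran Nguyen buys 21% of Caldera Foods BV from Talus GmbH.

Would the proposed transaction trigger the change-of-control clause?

No

The purchase adds only to Kiran's holdings (Talus's stake shrinks), so Kiran is the only person who could newly come to control Caldera.
Kiran holds 78% of Everline, so Kiran controls Everline.
Kiran holds 100% of Talus, so Kiran controls Talus.
Talus and Everline together hold 6% + 94% = 100% of Tessera, so Kiran controls Tessera.
Tessera and Talus together hold 55% + 45% = 100% of Caldera, so Kiran controls Caldera.
So Kiran already controls Caldera before the transaction.
After the purchase, Kiran holds 21% of Caldera directly, and Talus's stake falls to 24%.
Kiran controlled Caldera already, so this is not a new person acquiring control; every other person's position is unchanged or reduced.
No new person acquires control, so the clause is not triggered.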